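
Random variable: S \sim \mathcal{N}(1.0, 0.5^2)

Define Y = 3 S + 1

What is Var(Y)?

For Y = aS + b: Var(Y) = a² * Var(S)
Var(S) = 0.5^2 = 0.25
Var(Y) = 3² * 0.25 = 9 * 0.25 = 2.25

2.25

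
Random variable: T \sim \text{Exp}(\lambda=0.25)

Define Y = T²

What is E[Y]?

E[T²] = Var(T) + (E[T])² = 16 + 16 = 32

32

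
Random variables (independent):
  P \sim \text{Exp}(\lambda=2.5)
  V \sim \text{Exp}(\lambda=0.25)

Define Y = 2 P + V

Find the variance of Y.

For independent RVs: Var(aX + bY) = a²Var(X) + b²Var(Y)
Var(P) = 0.16
Var(V) = 16
Var(Y) = 2²*0.16 + 1²*16
= 4*0.16 + 1*16 = 16.64

16.64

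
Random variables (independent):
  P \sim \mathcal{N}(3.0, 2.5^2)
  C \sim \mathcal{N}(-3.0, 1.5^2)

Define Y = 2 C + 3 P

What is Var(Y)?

For independent RVs: Var(aX + bY) = a²Var(X) + b²Var(Y)
Var(P) = 6.25
Var(C) = 2.25
Var(Y) = 3²*6.25 + 2²*2.25
= 9*6.25 + 4*2.25 = 65.25

65.25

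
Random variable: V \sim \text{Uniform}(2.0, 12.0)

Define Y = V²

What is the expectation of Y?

E[V²] = Var(V) + (E[V])² = 8.3333333 + 49 = 57.333333

57.333333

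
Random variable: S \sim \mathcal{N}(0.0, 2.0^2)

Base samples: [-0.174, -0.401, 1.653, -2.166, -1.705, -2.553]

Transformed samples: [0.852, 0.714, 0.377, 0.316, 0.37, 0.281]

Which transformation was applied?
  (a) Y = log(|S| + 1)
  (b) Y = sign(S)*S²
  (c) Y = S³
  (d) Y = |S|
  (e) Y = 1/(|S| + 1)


Checking option (e) Y = 1/(|S| + 1):
  S = -0.174 -> Y = 0.852 ✓
  S = -0.401 -> Y = 0.714 ✓
  S = 1.653 -> Y = 0.377 ✓
All samples match this transformation.

(e) 1/(|S| + 1)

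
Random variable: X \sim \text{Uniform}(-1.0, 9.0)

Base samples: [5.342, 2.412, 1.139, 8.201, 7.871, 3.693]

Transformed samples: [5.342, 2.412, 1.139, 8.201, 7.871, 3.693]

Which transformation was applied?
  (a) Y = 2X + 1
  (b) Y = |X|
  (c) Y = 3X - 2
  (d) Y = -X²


Checking option (b) Y = |X|:
  X = 5.342 -> Y = 5.342 ✓
  X = 2.412 -> Y = 2.412 ✓
  X = 1.139 -> Y = 1.139 ✓
All samples match this transformation.

(b) |X|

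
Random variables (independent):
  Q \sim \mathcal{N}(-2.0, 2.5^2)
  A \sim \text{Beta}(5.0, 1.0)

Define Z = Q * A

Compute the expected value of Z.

For independent RVs: E[XY] = E[X]*E[Y]
E[Q] = -2
E[A] = 0.83333333
E[Z] = -2 * 0.83333333 = -1.6666667

-1.6666667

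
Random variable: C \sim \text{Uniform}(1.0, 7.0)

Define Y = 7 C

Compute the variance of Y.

For Y = aC + b: Var(Y) = a² * Var(C)
Var(C) = (7 - 1)^2/12 = 3
Var(Y) = 7² * 3 = 49 * 3 = 147

147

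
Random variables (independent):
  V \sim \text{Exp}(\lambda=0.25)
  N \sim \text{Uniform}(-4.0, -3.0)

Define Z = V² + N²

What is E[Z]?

E[Z] = E[V²] + E[N²]
E[V²] = Var(V) + E[V]² = 16 + 16 = 32
E[N²] = Var(N) + E[N]² = 0.083333333 + 12.25 = 12.333333
E[Z] = 32 + 12.333333 = 44.333333

44.333333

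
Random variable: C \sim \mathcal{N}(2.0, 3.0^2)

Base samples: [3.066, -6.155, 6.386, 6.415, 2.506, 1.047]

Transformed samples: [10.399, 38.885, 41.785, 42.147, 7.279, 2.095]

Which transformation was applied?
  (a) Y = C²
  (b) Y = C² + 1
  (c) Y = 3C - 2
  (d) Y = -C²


Checking option (b) Y = C² + 1:
  C = 3.066 -> Y = 10.399 ✓
  C = -6.155 -> Y = 38.885 ✓
  C = 6.386 -> Y = 41.785 ✓
All samples match this transformation.

(b) C² + 1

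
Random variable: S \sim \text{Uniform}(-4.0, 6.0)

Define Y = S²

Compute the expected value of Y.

E[S²] = Var(S) + (E[S])² = 8.3333333 + 1 = 9.3333333

9.3333333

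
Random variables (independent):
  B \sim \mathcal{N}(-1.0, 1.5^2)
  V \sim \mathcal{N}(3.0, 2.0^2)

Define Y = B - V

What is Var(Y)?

For independent RVs: Var(aX + bY) = a²Var(X) + b²Var(Y)
Var(B) = 2.25
Var(V) = 4
Var(Y) = 1²*2.25 + (-1)²*4
= 1*2.25 + 1*4 = 6.25

6.25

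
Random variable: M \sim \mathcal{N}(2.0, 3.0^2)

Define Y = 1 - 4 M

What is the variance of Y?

For Y = aM + b: Var(Y) = a² * Var(M)
Var(M) = 3.0^2 = 9
Var(Y) = (-4)² * 9 = 16 * 9 = 144

144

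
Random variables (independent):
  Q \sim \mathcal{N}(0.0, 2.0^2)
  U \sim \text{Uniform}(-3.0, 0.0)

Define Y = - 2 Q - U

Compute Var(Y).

For independent RVs: Var(aX + bY) = a²Var(X) + b²Var(Y)
Var(Q) = 4
Var(U) = 0.75
Var(Y) = (-2)²*4 + (-1)²*0.75
= 4*4 + 1*0.75 = 16.75

16.75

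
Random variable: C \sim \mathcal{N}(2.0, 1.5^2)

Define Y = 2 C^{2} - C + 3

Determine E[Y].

E[Y] = 2*E[C²] - 1*E[C] + 3
E[C] = 2
E[C²] = Var(C) + (E[C])² = 2.25 + 4 = 6.25
E[Y] = 2*6.25 - 1*2 + 3 = 13.5

13.5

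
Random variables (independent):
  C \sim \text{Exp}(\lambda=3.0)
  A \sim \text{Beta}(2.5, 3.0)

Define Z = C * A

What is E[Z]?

For independent RVs: E[XY] = E[X]*E[Y]
E[C] = 0.33333333
E[A] = 0.45454545
E[Z] = 0.33333333 * 0.45454545 = 0.15151515

0.15151515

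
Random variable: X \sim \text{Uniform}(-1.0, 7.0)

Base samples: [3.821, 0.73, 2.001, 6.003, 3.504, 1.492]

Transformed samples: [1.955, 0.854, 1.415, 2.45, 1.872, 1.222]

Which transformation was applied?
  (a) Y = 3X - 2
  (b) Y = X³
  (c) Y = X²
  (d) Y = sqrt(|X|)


Checking option (d) Y = sqrt(|X|):
  X = 3.821 -> Y = 1.955 ✓
  X = 0.73 -> Y = 0.854 ✓
  X = 2.001 -> Y = 1.415 ✓
All samples match this transformation.

(d) sqrt(|X|)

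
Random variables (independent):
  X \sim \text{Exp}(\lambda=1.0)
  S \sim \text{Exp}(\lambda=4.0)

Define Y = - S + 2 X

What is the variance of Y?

For independent RVs: Var(aX + bY) = a²Var(X) + b²Var(Y)
Var(X) = 1
Var(S) = 0.0625
Var(Y) = 2²*1 + (-1)²*0.0625
= 4*1 + 1*0.0625 = 4.0625

4.0625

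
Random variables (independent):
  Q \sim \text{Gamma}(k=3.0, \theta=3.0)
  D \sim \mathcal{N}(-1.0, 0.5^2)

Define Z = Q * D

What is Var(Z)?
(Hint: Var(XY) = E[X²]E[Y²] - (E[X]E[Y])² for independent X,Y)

Var(XY) = E[X²]E[Y²] - (E[X]E[Y])²
E[Q] = 9, Var(Q) = 27
E[D] = -1, Var(D) = 0.25
E[Q²] = 27 + 9² = 108
E[D²] = 0.25 + (-1)² = 1.25
Var(Z) = 108*1.25 - (9*(-1))²
= 135 - 81 = 54

54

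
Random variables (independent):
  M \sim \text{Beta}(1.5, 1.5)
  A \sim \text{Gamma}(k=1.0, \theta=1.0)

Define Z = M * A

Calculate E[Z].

For independent RVs: E[XY] = E[X]*E[Y]
E[M] = 0.5
E[A] = 1
E[Z] = 0.5 * 1 = 0.5

0.5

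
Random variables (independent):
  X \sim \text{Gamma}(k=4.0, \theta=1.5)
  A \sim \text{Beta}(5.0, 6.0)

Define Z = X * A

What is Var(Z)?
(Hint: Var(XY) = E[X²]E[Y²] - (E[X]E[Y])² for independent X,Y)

Var(XY) = E[X²]E[Y²] - (E[X]E[Y])²
E[X] = 6, Var(X) = 9
E[A] = 0.45454545, Var(A) = 0.020661157
E[X²] = 9 + 6² = 45
E[A²] = 0.020661157 + 0.45454545² = 0.22727273
Var(Z) = 45*0.22727273 - (6*0.45454545)²
= 10.227273 - 7.4380165 = 2.7892562

2.7892562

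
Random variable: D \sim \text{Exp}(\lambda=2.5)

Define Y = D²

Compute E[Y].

Using E[X²] = Var(X) + (E[X])²:
E[D] = 0.4
Var(D) = 1/2.5^2 = 0.16
E[D²] = 0.16 + 0.4² = 0.16 + 0.16 = 0.32

0.32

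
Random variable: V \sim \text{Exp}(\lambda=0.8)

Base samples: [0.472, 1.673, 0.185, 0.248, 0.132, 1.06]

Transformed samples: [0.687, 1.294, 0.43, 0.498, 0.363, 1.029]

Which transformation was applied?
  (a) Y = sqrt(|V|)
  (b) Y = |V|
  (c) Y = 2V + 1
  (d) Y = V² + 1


Checking option (a) Y = sqrt(|V|):
  V = 0.472 -> Y = 0.687 ✓
  V = 1.673 -> Y = 1.294 ✓
  V = 0.185 -> Y = 0.43 ✓
All samples match this transformation.

(a) sqrt(|V|)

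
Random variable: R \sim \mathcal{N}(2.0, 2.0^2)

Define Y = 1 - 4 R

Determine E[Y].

For Y = -4R + 1:
E[Y] = -4 * E[R] + 1
E[R] = 2.0 = 2
E[Y] = -4 * 2 + 1 = -7

-7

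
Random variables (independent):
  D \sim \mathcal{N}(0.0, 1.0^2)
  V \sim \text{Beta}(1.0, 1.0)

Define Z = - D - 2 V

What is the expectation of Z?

E[Z] = -1*E[D] - 2*E[V]
E[D] = 0
E[V] = 0.5
E[Z] = -1*0 - 2*0.5 = -1

-1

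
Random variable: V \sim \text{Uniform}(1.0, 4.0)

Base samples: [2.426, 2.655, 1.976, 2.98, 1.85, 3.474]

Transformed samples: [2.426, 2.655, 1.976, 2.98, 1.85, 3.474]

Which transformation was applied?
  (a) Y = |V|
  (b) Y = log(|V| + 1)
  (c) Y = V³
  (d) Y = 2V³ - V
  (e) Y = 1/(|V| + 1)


Checking option (a) Y = |V|:
  V = 2.426 -> Y = 2.426 ✓
  V = 2.655 -> Y = 2.655 ✓
  V = 1.976 -> Y = 1.976 ✓
All samples match this transformation.

(a) |V|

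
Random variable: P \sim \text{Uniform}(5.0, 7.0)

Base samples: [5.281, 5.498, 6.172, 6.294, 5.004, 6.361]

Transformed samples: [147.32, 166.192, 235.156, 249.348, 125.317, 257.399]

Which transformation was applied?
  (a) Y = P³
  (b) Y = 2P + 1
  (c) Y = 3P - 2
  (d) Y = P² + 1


Checking option (a) Y = P³:
  P = 5.281 -> Y = 147.32 ✓
  P = 5.498 -> Y = 166.192 ✓
  P = 6.172 -> Y = 235.156 ✓
All samples match this transformation.

(a) P³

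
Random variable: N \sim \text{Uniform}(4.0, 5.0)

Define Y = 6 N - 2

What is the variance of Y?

For Y = aN + b: Var(Y) = a² * Var(N)
Var(N) = (5 - 4)^2/12 = 0.083333333
Var(Y) = 6² * 0.083333333 = 36 * 0.083333333 = 3

3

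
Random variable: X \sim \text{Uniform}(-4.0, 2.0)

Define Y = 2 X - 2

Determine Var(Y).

For Y = aX + b: Var(Y) = a² * Var(X)
Var(X) = (2 + 4)^2/12 = 3
Var(Y) = 2² * 3 = 4 * 3 = 12

12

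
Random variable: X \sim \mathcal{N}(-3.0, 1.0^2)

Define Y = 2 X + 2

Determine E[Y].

For Y = 2X + 2:
E[Y] = 2 * E[X] + 2
E[X] = -3.0 = -3
E[Y] = 2 * (-3) + 2 = -4

-4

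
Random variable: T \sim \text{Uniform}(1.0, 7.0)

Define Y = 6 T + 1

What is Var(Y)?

For Y = aT + b: Var(Y) = a² * Var(T)
Var(T) = (7 - 1)^2/12 = 3
Var(Y) = 6² * 3 = 36 * 3 = 108

108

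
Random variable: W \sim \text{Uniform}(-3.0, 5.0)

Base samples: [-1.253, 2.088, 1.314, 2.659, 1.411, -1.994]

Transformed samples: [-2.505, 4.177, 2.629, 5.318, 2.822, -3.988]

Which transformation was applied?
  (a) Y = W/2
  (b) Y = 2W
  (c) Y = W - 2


Checking option (b) Y = 2W:
  W = -1.253 -> Y = -2.505 ✓
  W = 2.088 -> Y = 4.177 ✓
  W = 1.314 -> Y = 2.629 ✓
All samples match this transformation.

(b) 2W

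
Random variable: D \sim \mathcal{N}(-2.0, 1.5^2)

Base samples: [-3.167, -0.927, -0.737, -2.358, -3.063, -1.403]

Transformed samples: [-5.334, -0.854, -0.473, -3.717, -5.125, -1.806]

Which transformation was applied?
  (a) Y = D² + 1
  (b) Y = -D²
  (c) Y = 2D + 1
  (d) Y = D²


Checking option (c) Y = 2D + 1:
  D = -3.167 -> Y = -5.334 ✓
  D = -0.927 -> Y = -0.854 ✓
  D = -0.737 -> Y = -0.473 ✓
All samples match this transformation.

(c) 2D + 1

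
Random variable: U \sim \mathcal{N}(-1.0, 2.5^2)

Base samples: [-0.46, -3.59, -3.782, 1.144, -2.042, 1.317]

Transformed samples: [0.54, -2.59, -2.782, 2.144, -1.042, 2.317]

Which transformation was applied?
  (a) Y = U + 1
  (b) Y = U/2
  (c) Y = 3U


Checking option (a) Y = U + 1:
  U = -0.46 -> Y = 0.54 ✓
  U = -3.59 -> Y = -2.59 ✓
  U = -3.782 -> Y = -2.782 ✓
All samples match this transformation.

(a) U + 1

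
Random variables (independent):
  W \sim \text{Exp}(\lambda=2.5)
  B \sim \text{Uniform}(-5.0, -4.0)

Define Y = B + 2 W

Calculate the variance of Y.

For independent RVs: Var(aX + bY) = a²Var(X) + b²Var(Y)
Var(W) = 0.16
Var(B) = 0.083333333
Var(Y) = 2²*0.16 + 1²*0.083333333
= 4*0.16 + 1*0.083333333 = 0.72333333

0.72333333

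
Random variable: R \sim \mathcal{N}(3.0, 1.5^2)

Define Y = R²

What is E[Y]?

E[R²] = Var(R) + (E[R])² = 2.25 + 9 = 11.25

11.25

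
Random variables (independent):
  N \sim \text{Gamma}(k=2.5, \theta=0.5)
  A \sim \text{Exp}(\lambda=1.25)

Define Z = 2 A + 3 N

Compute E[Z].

E[Z] = 3*E[N] + 2*E[A]
E[N] = 1.25
E[A] = 0.8
E[Z] = 3*1.25 + 2*0.8 = 5.35

5.35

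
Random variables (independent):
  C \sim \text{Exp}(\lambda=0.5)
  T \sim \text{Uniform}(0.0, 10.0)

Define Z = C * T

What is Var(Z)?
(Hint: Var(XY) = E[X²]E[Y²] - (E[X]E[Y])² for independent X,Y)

Var(XY) = E[X²]E[Y²] - (E[X]E[Y])²
E[C] = 2, Var(C) = 4
E[T] = 5, Var(T) = 8.3333333
E[C²] = 4 + 2² = 8
E[T²] = 8.3333333 + 5² = 33.333333
Var(Z) = 8*33.333333 - (2*5)²
= 266.66667 - 100 = 166.66667

166.66667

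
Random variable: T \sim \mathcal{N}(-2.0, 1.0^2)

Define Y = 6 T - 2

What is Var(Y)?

For Y = aT + b: Var(Y) = a² * Var(T)
Var(T) = 1.0^2 = 1
Var(Y) = 6² * 1 = 36 * 1 = 36

36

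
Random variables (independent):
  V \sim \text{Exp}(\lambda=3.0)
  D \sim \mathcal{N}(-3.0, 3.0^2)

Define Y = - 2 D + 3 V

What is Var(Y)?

For independent RVs: Var(aX + bY) = a²Var(X) + b²Var(Y)
Var(V) = 0.11111111
Var(D) = 9
Var(Y) = 3²*0.11111111 + (-2)²*9
= 9*0.11111111 + 4*9 = 37

37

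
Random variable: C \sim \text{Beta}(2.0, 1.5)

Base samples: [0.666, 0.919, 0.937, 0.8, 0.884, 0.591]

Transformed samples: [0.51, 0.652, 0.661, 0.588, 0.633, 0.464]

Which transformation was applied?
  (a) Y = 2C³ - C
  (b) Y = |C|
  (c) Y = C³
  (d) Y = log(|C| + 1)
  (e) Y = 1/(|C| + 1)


Checking option (d) Y = log(|C| + 1):
  C = 0.666 -> Y = 0.51 ✓
  C = 0.919 -> Y = 0.652 ✓
  C = 0.937 -> Y = 0.661 ✓
All samples match this transformation.

(d) log(|C| + 1)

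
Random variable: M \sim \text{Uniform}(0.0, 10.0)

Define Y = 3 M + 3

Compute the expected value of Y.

For Y = 3M + 3:
E[Y] = 3 * E[M] + 3
E[M] = (0 + 10)/2 = 5
E[Y] = 3 * 5 + 3 = 18

18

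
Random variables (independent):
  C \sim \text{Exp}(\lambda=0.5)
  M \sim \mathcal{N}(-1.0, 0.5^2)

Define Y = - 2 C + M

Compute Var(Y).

For independent RVs: Var(aX + bY) = a²Var(X) + b²Var(Y)
Var(C) = 4
Var(M) = 0.25
Var(Y) = (-2)²*4 + 1²*0.25
= 4*4 + 1*0.25 = 16.25

16.25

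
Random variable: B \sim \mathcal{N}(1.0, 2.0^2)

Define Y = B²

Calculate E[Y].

Using E[X²] = Var(X) + (E[X])²:
E[B] = 1
Var(B) = 2.0^2 = 4
E[B²] = 4 + 1² = 4 + 1 = 5

5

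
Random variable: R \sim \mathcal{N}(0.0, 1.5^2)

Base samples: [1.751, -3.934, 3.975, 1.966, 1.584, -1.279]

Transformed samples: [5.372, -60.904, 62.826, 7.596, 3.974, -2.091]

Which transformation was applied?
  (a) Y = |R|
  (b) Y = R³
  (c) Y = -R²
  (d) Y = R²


Checking option (b) Y = R³:
  R = 1.751 -> Y = 5.372 ✓
  R = -3.934 -> Y = -60.904 ✓
  R = 3.975 -> Y = 62.826 ✓
All samples match this transformation.

(b) R³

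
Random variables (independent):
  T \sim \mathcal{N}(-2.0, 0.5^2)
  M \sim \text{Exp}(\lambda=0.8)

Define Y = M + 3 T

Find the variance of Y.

For independent RVs: Var(aX + bY) = a²Var(X) + b²Var(Y)
Var(T) = 0.25
Var(M) = 1.5625
Var(Y) = 3²*0.25 + 1²*1.5625
= 9*0.25 + 1*1.5625 = 3.8125

3.8125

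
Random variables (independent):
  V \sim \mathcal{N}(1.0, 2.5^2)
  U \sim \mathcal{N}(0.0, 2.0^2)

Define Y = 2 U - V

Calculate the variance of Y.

For independent RVs: Var(aX + bY) = a²Var(X) + b²Var(Y)
Var(V) = 6.25
Var(U) = 4
Var(Y) = (-1)²*6.25 + 2²*4
= 1*6.25 + 4*4 = 22.25

22.25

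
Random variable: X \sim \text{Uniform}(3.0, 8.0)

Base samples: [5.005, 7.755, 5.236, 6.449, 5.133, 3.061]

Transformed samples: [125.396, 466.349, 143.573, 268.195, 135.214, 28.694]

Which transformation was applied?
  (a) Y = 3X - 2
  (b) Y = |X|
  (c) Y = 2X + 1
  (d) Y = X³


Checking option (d) Y = X³:
  X = 5.005 -> Y = 125.396 ✓
  X = 7.755 -> Y = 466.349 ✓
  X = 5.236 -> Y = 143.573 ✓
All samples match this transformation.

(d) X³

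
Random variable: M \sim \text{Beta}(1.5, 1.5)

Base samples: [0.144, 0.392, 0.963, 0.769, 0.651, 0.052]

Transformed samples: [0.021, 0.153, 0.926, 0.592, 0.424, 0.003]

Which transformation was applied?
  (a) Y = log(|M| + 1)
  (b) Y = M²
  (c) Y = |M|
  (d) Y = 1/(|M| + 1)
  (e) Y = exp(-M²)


Checking option (b) Y = M²:
  M = 0.144 -> Y = 0.021 ✓
  M = 0.392 -> Y = 0.153 ✓
  M = 0.963 -> Y = 0.926 ✓
All samples match this transformation.

(b) M²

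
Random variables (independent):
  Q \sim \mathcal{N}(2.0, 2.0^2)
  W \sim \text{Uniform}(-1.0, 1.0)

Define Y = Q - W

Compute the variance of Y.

For independent RVs: Var(aX + bY) = a²Var(X) + b²Var(Y)
Var(Q) = 4
Var(W) = 0.33333333
Var(Y) = 1²*4 + (-1)²*0.33333333
= 1*4 + 1*0.33333333 = 4.3333333

4.3333333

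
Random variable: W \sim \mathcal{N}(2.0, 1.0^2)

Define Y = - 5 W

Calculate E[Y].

For Y = -5W:
E[Y] = -5 * E[W]
E[W] = 2.0 = 2
E[Y] = -5 * 2 = -10

-10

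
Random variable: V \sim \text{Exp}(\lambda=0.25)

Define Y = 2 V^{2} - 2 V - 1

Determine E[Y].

E[Y] = 2*E[V²] - 2*E[V] - 1
E[V] = 4
E[V²] = Var(V) + (E[V])² = 16 + 16 = 32
E[Y] = 2*32 - 2*4 - 1 = 55

55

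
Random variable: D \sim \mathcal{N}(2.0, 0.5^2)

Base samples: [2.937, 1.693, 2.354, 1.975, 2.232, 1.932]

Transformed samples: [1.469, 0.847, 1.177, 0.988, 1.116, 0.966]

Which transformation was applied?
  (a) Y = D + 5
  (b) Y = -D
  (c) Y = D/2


Checking option (c) Y = D/2:
  D = 2.937 -> Y = 1.469 ✓
  D = 1.693 -> Y = 0.847 ✓
  D = 2.354 -> Y = 1.177 ✓
All samples match this transformation.

(c) D/2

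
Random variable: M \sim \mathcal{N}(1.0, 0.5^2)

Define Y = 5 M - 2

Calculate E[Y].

For Y = 5M - 2:
E[Y] = 5 * E[M] - 2
E[M] = 1.0 = 1
E[Y] = 5 * 1 - 2 = 3

3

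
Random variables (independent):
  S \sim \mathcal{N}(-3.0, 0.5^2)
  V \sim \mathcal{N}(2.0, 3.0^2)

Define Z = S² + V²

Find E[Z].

E[Z] = E[S²] + E[V²]
E[S²] = Var(S) + E[S]² = 0.25 + 9 = 9.25
E[V²] = Var(V) + E[V]² = 9 + 4 = 13
E[Z] = 9.25 + 13 = 22.25

22.25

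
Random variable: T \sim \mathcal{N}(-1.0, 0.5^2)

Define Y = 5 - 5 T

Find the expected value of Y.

For Y = -5T + 5:
E[Y] = -5 * E[T] + 5
E[T] = -1.0 = -1
E[Y] = -5 * (-1) + 5 = 10

10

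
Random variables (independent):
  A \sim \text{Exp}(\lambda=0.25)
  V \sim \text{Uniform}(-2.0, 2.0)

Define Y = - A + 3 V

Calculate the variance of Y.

For independent RVs: Var(aX + bY) = a²Var(X) + b²Var(Y)
Var(A) = 16
Var(V) = 1.3333333
Var(Y) = (-1)²*16 + 3²*1.3333333
= 1*16 + 9*1.3333333 = 28

28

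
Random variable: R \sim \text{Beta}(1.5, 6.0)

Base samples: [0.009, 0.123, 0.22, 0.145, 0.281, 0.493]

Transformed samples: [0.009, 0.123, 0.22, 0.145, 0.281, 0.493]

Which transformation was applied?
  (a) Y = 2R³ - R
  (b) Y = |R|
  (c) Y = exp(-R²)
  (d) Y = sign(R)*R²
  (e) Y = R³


Checking option (b) Y = |R|:
  R = 0.009 -> Y = 0.009 ✓
  R = 0.123 -> Y = 0.123 ✓
  R = 0.22 -> Y = 0.22 ✓
All samples match this transformation.

(b) |R|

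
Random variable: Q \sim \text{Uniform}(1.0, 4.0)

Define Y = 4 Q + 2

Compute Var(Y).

For Y = aQ + b: Var(Y) = a² * Var(Q)
Var(Q) = (4 - 1)^2/12 = 0.75
Var(Y) = 4² * 0.75 = 16 * 0.75 = 12

12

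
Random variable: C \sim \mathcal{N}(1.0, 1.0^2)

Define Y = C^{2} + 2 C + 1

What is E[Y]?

E[Y] = 1*E[C²] + 2*E[C] + 1
E[C] = 1
E[C²] = Var(C) + (E[C])² = 1 + 1 = 2
E[Y] = 1*2 + 2*1 + 1 = 5

5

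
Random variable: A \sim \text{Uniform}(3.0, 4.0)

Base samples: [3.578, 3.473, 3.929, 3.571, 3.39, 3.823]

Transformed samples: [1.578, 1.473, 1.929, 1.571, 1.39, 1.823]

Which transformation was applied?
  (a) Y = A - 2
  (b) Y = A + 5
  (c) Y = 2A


Checking option (a) Y = A - 2:
  A = 3.578 -> Y = 1.578 ✓
  A = 3.473 -> Y = 1.473 ✓
  A = 3.929 -> Y = 1.929 ✓
All samples match this transformation.

(a) A - 2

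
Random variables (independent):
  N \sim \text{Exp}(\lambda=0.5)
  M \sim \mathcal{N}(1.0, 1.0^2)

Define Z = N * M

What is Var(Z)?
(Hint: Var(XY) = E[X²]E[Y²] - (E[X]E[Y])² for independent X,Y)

Var(XY) = E[X²]E[Y²] - (E[X]E[Y])²
E[N] = 2, Var(N) = 4
E[M] = 1, Var(M) = 1
E[N²] = 4 + 2² = 8
E[M²] = 1 + 1² = 2
Var(Z) = 8*2 - (2*1)²
= 16 - 4 = 12

12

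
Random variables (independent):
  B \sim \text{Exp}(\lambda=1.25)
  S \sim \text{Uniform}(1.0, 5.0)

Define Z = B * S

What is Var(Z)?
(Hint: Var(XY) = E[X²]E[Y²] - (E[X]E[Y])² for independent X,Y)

Var(XY) = E[X²]E[Y²] - (E[X]E[Y])²
E[B] = 0.8, Var(B) = 0.64
E[S] = 3, Var(S) = 1.3333333
E[B²] = 0.64 + 0.8² = 1.28
E[S²] = 1.3333333 + 3² = 10.333333
Var(Z) = 1.28*10.333333 - (0.8*3)²
= 13.226667 - 5.76 = 7.4666667

7.4666667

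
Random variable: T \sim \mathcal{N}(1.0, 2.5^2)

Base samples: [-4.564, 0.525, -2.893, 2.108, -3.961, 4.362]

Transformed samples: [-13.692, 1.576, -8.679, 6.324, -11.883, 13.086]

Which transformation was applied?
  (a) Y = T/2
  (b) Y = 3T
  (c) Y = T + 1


Checking option (b) Y = 3T:
  T = -4.564 -> Y = -13.692 ✓
  T = 0.525 -> Y = 1.576 ✓
  T = -2.893 -> Y = -8.679 ✓
All samples match this transformation.

(b) 3T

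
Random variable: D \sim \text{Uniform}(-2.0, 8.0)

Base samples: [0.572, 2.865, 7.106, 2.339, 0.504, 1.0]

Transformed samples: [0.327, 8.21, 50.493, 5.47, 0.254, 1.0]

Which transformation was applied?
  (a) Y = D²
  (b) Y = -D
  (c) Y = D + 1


Checking option (a) Y = D²:
  D = 0.572 -> Y = 0.327 ✓
  D = 2.865 -> Y = 8.21 ✓
  D = 7.106 -> Y = 50.493 ✓
All samples match this transformation.

(a) D²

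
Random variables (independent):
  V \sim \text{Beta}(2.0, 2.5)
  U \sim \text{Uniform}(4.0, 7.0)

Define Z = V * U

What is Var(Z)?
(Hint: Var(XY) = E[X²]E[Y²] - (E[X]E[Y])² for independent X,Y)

Var(XY) = E[X²]E[Y²] - (E[X]E[Y])²
E[V] = 0.44444444, Var(V) = 0.044893378
E[U] = 5.5, Var(U) = 0.75
E[V²] = 0.044893378 + 0.44444444² = 0.24242424
E[U²] = 0.75 + 5.5² = 31
Var(Z) = 0.24242424*31 - (0.44444444*5.5)²
= 7.5151515 - 5.9753086 = 1.5398429

1.5398429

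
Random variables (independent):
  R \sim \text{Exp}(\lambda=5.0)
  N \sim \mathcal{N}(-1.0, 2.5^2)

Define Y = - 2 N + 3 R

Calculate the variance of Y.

For independent RVs: Var(aX + bY) = a²Var(X) + b²Var(Y)
Var(R) = 0.04
Var(N) = 6.25
Var(Y) = 3²*0.04 + (-2)²*6.25
= 9*0.04 + 4*6.25 = 25.36

25.36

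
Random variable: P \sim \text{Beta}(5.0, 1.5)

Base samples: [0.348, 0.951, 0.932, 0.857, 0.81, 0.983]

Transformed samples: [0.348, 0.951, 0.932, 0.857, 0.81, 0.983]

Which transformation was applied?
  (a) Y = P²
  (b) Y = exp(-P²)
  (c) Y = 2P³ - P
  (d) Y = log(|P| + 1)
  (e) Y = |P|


Checking option (e) Y = |P|:
  P = 0.348 -> Y = 0.348 ✓
  P = 0.951 -> Y = 0.951 ✓
  P = 0.932 -> Y = 0.932 ✓
All samples match this transformation.

(e) |P|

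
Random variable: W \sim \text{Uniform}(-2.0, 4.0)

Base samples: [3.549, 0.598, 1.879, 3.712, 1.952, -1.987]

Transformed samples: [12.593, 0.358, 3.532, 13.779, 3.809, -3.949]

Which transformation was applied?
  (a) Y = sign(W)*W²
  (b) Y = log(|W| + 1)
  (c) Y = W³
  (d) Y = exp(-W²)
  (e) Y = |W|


Checking option (a) Y = sign(W)*W²:
  W = 3.549 -> Y = 12.593 ✓
  W = 0.598 -> Y = 0.358 ✓
  W = 1.879 -> Y = 3.532 ✓
All samples match this transformation.

(a) sign(W)*W²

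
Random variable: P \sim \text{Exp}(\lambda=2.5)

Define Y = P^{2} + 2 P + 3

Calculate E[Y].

E[Y] = 1*E[P²] + 2*E[P] + 3
E[P] = 0.4
E[P²] = Var(P) + (E[P])² = 0.16 + 0.16 = 0.32
E[Y] = 1*0.32 + 2*0.4 + 3 = 4.12

4.12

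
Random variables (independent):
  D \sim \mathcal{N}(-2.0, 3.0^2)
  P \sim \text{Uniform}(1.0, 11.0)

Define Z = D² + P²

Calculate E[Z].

E[Z] = E[D²] + E[P²]
E[D²] = Var(D) + E[D]² = 9 + 4 = 13
E[P²] = Var(P) + E[P]² = 8.3333333 + 36 = 44.333333
E[Z] = 13 + 44.333333 = 57.333333

57.333333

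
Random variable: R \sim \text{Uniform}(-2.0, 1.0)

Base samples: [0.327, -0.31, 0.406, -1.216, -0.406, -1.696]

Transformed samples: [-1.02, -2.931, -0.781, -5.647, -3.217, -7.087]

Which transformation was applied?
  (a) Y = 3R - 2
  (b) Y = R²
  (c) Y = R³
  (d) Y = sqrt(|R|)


Checking option (a) Y = 3R - 2:
  R = 0.327 -> Y = -1.02 ✓
  R = -0.31 -> Y = -2.931 ✓
  R = 0.406 -> Y = -0.781 ✓
All samples match this transformation.

(a) 3R - 2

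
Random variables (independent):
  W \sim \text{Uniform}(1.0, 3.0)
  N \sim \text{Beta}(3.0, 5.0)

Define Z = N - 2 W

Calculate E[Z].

E[Z] = -2*E[W] + 1*E[N]
E[W] = 2
E[N] = 0.375
E[Z] = -2*2 + 1*0.375 = -3.625

-3.625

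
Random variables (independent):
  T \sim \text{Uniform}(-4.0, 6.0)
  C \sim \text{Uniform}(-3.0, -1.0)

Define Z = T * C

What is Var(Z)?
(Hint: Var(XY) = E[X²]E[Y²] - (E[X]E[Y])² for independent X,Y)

Var(XY) = E[X²]E[Y²] - (E[X]E[Y])²
E[T] = 1, Var(T) = 8.3333333
E[C] = -2, Var(C) = 0.33333333
E[T²] = 8.3333333 + 1² = 9.3333333
E[C²] = 0.33333333 + (-2)² = 4.3333333
Var(Z) = 9.3333333*4.3333333 - (1*(-2))²
= 40.444444 - 4 = 36.444444

36.444444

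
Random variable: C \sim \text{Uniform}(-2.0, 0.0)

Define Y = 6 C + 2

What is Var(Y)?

For Y = aC + b: Var(Y) = a² * Var(C)
Var(C) = (0 + 2)^2/12 = 0.33333333
Var(Y) = 6² * 0.33333333 = 36 * 0.33333333 = 12

12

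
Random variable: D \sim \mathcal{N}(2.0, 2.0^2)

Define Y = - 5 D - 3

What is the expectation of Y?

For Y = -5D - 3:
E[Y] = -5 * E[D] - 3
E[D] = 2.0 = 2
E[Y] = -5 * 2 - 3 = -13

-13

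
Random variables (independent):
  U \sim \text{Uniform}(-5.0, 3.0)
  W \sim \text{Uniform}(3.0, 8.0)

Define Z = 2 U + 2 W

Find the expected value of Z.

E[Z] = 2*E[U] + 2*E[W]
E[U] = -1
E[W] = 5.5
E[Z] = 2*(-1) + 2*5.5 = 9

9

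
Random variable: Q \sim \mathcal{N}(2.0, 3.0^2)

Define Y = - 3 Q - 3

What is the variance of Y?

For Y = aQ + b: Var(Y) = a² * Var(Q)
Var(Q) = 3.0^2 = 9
Var(Y) = (-3)² * 9 = 9 * 9 = 81

81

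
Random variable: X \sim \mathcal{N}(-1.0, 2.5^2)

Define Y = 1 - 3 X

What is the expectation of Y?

For Y = -3X + 1:
E[Y] = -3 * E[X] + 1
E[X] = -1.0 = -1
E[Y] = -3 * (-1) + 1 = 4

4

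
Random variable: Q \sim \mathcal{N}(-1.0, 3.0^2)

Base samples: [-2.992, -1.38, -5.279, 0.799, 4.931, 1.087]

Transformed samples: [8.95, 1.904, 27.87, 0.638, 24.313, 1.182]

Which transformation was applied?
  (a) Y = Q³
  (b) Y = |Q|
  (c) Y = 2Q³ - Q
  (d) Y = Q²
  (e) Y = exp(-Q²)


Checking option (d) Y = Q²:
  Q = -2.992 -> Y = 8.95 ✓
  Q = -1.38 -> Y = 1.904 ✓
  Q = -5.279 -> Y = 27.87 ✓
All samples match this transformation.

(d) Q²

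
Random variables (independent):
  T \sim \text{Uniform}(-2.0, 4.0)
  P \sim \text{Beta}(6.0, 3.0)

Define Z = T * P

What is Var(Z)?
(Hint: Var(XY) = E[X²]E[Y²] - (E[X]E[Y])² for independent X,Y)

Var(XY) = E[X²]E[Y²] - (E[X]E[Y])²
E[T] = 1, Var(T) = 3
E[P] = 0.66666667, Var(P) = 0.022222222
E[T²] = 3 + 1² = 4
E[P²] = 0.022222222 + 0.66666667² = 0.46666667
Var(Z) = 4*0.46666667 - (1*0.66666667)²
= 1.8666667 - 0.44444444 = 1.4222222

1.4222222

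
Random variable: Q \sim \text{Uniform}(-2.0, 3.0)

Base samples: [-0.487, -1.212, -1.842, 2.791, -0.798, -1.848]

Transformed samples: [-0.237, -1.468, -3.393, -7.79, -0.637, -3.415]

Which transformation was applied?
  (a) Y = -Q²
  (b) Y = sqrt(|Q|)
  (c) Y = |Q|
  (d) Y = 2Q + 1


Checking option (a) Y = -Q²:
  Q = -0.487 -> Y = -0.237 ✓
  Q = -1.212 -> Y = -1.468 ✓
  Q = -1.842 -> Y = -3.393 ✓
All samples match this transformation.

(a) -Q²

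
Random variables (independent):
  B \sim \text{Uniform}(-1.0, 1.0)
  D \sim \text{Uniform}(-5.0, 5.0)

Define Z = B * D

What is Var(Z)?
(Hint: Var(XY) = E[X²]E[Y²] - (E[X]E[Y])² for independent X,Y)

Var(XY) = E[X²]E[Y²] - (E[X]E[Y])²
E[B] = 0, Var(B) = 0.33333333
E[D] = 0, Var(D) = 8.3333333
E[B²] = 0.33333333 + 0² = 0.33333333
E[D²] = 8.3333333 + 0² = 8.3333333
Var(Z) = 0.33333333*8.3333333 - (0*0)²
= 2.7777778 - 0 = 2.7777778

2.7777778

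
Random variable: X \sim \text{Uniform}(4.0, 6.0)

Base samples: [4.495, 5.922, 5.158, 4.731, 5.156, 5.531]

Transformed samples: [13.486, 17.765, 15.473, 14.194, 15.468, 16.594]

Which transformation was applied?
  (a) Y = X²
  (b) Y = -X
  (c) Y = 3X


Checking option (c) Y = 3X:
  X = 4.495 -> Y = 13.486 ✓
  X = 5.922 -> Y = 17.765 ✓
  X = 5.158 -> Y = 15.473 ✓
All samples match this transformation.

(c) 3X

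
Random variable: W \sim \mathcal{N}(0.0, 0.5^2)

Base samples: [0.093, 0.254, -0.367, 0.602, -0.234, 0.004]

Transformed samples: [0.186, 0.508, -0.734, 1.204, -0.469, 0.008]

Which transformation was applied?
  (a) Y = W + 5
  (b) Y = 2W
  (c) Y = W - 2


Checking option (b) Y = 2W:
  W = 0.093 -> Y = 0.186 ✓
  W = 0.254 -> Y = 0.508 ✓
  W = -0.367 -> Y = -0.734 ✓
All samples match this transformation.

(b) 2W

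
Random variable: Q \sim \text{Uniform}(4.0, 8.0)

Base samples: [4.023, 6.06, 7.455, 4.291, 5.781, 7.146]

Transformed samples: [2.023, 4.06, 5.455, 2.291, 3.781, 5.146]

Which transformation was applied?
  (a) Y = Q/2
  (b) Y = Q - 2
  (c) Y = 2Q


Checking option (b) Y = Q - 2:
  Q = 4.023 -> Y = 2.023 ✓
  Q = 6.06 -> Y = 4.06 ✓
  Q = 7.455 -> Y = 5.455 ✓
All samples match this transformation.

(b) Q - 2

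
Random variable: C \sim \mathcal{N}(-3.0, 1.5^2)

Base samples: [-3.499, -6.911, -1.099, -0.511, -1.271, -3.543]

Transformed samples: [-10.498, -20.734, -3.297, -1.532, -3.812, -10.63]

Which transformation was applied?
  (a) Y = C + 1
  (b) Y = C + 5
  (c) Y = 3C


Checking option (c) Y = 3C:
  C = -3.499 -> Y = -10.498 ✓
  C = -6.911 -> Y = -20.734 ✓
  C = -1.099 -> Y = -3.297 ✓
All samples match this transformation.

(c) 3C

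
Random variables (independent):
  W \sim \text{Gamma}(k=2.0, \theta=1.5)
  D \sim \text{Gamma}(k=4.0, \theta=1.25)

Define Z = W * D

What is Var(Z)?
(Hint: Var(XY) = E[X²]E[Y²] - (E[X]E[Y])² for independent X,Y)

Var(XY) = E[X²]E[Y²] - (E[X]E[Y])²
E[W] = 3, Var(W) = 4.5
E[D] = 5, Var(D) = 6.25
E[W²] = 4.5 + 3² = 13.5
E[D²] = 6.25 + 5² = 31.25
Var(Z) = 13.5*31.25 - (3*5)²
= 421.875 - 225 = 196.875

196.875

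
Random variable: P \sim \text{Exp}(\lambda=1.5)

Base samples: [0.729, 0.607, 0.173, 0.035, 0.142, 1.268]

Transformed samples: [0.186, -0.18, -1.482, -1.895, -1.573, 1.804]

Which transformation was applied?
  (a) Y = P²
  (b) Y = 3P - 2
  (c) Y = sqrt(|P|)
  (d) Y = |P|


Checking option (b) Y = 3P - 2:
  P = 0.729 -> Y = 0.186 ✓
  P = 0.607 -> Y = -0.18 ✓
  P = 0.173 -> Y = -1.482 ✓
All samples match this transformation.

(b) 3P - 2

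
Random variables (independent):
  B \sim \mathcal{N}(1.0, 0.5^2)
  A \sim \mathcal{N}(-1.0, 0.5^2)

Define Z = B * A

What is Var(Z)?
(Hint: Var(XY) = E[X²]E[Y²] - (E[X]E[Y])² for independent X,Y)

Var(XY) = E[X²]E[Y²] - (E[X]E[Y])²
E[B] = 1, Var(B) = 0.25
E[A] = -1, Var(A) = 0.25
E[B²] = 0.25 + 1² = 1.25
E[A²] = 0.25 + (-1)² = 1.25
Var(Z) = 1.25*1.25 - (1*(-1))²
= 1.5625 - 1 = 0.5625

0.5625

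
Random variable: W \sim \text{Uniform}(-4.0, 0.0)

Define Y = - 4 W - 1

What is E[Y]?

For Y = -4W - 1:
E[Y] = -4 * E[W] - 1
E[W] = (-4 + 0)/2 = -2
E[Y] = -4 * (-2) - 1 = 7

7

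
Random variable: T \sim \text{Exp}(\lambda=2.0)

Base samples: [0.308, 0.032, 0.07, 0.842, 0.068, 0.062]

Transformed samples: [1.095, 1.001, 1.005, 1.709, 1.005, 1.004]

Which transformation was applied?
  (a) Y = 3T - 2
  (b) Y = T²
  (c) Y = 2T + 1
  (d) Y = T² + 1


Checking option (d) Y = T² + 1:
  T = 0.308 -> Y = 1.095 ✓
  T = 0.032 -> Y = 1.001 ✓
  T = 0.07 -> Y = 1.005 ✓
All samples match this transformation.

(d) T² + 1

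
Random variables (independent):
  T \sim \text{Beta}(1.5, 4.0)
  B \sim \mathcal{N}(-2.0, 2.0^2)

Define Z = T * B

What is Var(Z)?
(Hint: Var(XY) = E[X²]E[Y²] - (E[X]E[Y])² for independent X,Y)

Var(XY) = E[X²]E[Y²] - (E[X]E[Y])²
E[T] = 0.27272727, Var(T) = 0.03051494
E[B] = -2, Var(B) = 4
E[T²] = 0.03051494 + 0.27272727² = 0.1048951
E[B²] = 4 + (-2)² = 8
Var(Z) = 0.1048951*8 - (0.27272727*(-2))²
= 0.83916084 - 0.29752066 = 0.54164018

0.54164018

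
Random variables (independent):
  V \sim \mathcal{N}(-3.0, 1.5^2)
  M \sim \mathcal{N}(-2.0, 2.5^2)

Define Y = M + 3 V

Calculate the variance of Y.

For independent RVs: Var(aX + bY) = a²Var(X) + b²Var(Y)
Var(V) = 2.25
Var(M) = 6.25
Var(Y) = 3²*2.25 + 1²*6.25
= 9*2.25 + 1*6.25 = 26.5

26.5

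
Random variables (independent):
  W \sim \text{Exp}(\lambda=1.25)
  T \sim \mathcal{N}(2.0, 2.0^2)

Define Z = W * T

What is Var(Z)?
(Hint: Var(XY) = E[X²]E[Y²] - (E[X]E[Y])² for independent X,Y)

Var(XY) = E[X²]E[Y²] - (E[X]E[Y])²
E[W] = 0.8, Var(W) = 0.64
E[T] = 2, Var(T) = 4
E[W²] = 0.64 + 0.8² = 1.28
E[T²] = 4 + 2² = 8
Var(Z) = 1.28*8 - (0.8*2)²
= 10.24 - 2.56 = 7.68

7.68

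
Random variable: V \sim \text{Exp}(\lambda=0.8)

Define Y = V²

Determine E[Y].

Using E[X²] = Var(X) + (E[X])²:
E[V] = 1.25
Var(V) = 1/0.8^2 = 1.5625
E[V²] = 1.5625 + 1.25² = 1.5625 + 1.5625 = 3.125

3.125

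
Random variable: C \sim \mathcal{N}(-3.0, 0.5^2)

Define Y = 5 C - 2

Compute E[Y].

For Y = 5C - 2:
E[Y] = 5 * E[C] - 2
E[C] = -3.0 = -3
E[Y] = 5 * (-3) - 2 = -17

-17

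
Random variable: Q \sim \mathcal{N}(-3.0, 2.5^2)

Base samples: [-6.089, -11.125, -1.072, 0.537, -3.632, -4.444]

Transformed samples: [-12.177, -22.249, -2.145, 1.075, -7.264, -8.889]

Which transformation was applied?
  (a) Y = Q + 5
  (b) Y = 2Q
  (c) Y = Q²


Checking option (b) Y = 2Q:
  Q = -6.089 -> Y = -12.177 ✓
  Q = -11.125 -> Y = -22.249 ✓
  Q = -1.072 -> Y = -2.145 ✓
All samples match this transformation.

(b) 2Q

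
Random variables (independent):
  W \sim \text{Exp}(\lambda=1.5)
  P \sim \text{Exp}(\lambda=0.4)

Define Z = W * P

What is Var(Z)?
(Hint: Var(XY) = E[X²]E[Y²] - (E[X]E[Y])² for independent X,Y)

Var(XY) = E[X²]E[Y²] - (E[X]E[Y])²
E[W] = 0.66666667, Var(W) = 0.44444444
E[P] = 2.5, Var(P) = 6.25
E[W²] = 0.44444444 + 0.66666667² = 0.88888889
E[P²] = 6.25 + 2.5² = 12.5
Var(Z) = 0.88888889*12.5 - (0.66666667*2.5)²
= 11.111111 - 2.7777778 = 8.3333333

8.3333333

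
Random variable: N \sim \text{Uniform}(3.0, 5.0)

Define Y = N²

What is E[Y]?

Using E[X²] = Var(X) + (E[X])²:
E[N] = 4
Var(N) = (5 - 3)^2/12 = 0.33333333
E[N²] = 0.33333333 + 4² = 0.33333333 + 16 = 16.333333

16.333333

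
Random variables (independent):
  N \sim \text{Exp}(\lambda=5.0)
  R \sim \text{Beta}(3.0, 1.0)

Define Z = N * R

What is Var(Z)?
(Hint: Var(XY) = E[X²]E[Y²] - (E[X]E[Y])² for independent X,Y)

Var(XY) = E[X²]E[Y²] - (E[X]E[Y])²
E[N] = 0.2, Var(N) = 0.04
E[R] = 0.75, Var(R) = 0.0375
E[N²] = 0.04 + 0.2² = 0.08
E[R²] = 0.0375 + 0.75² = 0.6
Var(Z) = 0.08*0.6 - (0.2*0.75)²
= 0.048 - 0.0225 = 0.0255

0.0255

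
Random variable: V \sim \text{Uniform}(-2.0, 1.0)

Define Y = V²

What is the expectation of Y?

Using E[X²] = Var(X) + (E[X])²:
E[V] = -0.5
Var(V) = (1 + 2)^2/12 = 0.75
E[V²] = 0.75 + (-0.5)² = 0.75 + 0.25 = 1

1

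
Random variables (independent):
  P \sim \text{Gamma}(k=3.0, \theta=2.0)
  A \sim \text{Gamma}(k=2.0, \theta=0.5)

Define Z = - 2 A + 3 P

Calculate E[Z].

E[Z] = 3*E[P] - 2*E[A]
E[P] = 6
E[A] = 1
E[Z] = 3*6 - 2*1 = 16

16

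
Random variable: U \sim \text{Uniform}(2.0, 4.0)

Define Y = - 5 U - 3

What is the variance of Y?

For Y = aU + b: Var(Y) = a² * Var(U)
Var(U) = (4 - 2)^2/12 = 0.33333333
Var(Y) = (-5)² * 0.33333333 = 25 * 0.33333333 = 8.3333333

8.3333333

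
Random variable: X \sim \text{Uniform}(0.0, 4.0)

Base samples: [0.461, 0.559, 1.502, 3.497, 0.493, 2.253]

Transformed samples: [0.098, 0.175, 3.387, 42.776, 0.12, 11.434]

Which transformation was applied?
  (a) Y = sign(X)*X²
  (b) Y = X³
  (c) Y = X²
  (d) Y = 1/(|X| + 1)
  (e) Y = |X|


Checking option (b) Y = X³:
  X = 0.461 -> Y = 0.098 ✓
  X = 0.559 -> Y = 0.175 ✓
  X = 1.502 -> Y = 3.387 ✓
All samples match this transformation.

(b) X³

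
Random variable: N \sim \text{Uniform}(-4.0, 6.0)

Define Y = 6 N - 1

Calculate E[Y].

For Y = 6N - 1:
E[Y] = 6 * E[N] - 1
E[N] = (-4 + 6)/2 = 1
E[Y] = 6 * 1 - 1 = 5

5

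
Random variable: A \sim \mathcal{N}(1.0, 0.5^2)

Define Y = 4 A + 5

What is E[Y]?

For Y = 4A + 5:
E[Y] = 4 * E[A] + 5
E[A] = 1.0 = 1
E[Y] = 4 * 1 + 5 = 9

9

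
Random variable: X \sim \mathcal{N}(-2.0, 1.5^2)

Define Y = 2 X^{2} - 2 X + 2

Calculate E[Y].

E[Y] = 2*E[X²] - 2*E[X] + 2
E[X] = -2
E[X²] = Var(X) + (E[X])² = 2.25 + 4 = 6.25
E[Y] = 2*6.25 - 2*(-2) + 2 = 18.5

18.5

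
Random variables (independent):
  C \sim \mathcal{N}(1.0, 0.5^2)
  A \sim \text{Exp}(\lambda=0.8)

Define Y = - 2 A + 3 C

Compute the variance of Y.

For independent RVs: Var(aX + bY) = a²Var(X) + b²Var(Y)
Var(C) = 0.25
Var(A) = 1.5625
Var(Y) = 3²*0.25 + (-2)²*1.5625
= 9*0.25 + 4*1.5625 = 8.5

8.5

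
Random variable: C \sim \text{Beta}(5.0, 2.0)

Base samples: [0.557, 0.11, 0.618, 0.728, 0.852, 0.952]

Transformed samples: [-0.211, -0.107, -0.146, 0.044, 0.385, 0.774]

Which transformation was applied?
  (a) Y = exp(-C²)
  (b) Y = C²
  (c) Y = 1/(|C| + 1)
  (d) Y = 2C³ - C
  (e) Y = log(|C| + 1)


Checking option (d) Y = 2C³ - C:
  C = 0.557 -> Y = -0.211 ✓
  C = 0.11 -> Y = -0.107 ✓
  C = 0.618 -> Y = -0.146 ✓
All samples match this transformation.

(d) 2C³ - C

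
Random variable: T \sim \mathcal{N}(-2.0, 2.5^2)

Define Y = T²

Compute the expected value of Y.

E[T²] = Var(T) + (E[T])² = 6.25 + 4 = 10.25

10.25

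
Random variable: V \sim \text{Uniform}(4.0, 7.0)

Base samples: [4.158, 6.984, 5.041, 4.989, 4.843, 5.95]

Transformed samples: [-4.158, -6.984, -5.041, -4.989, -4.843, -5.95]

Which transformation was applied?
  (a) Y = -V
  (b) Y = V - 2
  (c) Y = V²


Checking option (a) Y = -V:
  V = 4.158 -> Y = -4.158 ✓
  V = 6.984 -> Y = -6.984 ✓
  V = 5.041 -> Y = -5.041 ✓
All samples match this transformation.

(a) -V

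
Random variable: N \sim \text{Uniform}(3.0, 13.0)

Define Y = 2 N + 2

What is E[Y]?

For Y = 2N + 2:
E[Y] = 2 * E[N] + 2
E[N] = (3 + 13)/2 = 8
E[Y] = 2 * 8 + 2 = 18

18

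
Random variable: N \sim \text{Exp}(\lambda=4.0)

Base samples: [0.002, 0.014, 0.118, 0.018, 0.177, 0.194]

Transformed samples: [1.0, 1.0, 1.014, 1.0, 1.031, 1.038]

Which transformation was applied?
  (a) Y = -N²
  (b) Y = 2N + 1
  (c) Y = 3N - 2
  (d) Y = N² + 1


Checking option (d) Y = N² + 1:
  N = 0.002 -> Y = 1.0 ✓
  N = 0.014 -> Y = 1.0 ✓
  N = 0.118 -> Y = 1.014 ✓
All samples match this transformation.

(d) N² + 1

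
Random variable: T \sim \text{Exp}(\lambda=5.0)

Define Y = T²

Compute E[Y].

E[T²] = Var(T) + (E[T])² = 0.04 + 0.04 = 0.08

0.08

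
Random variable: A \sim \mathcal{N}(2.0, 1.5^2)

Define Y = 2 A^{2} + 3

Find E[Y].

E[Y] = 2*E[A²] + 3
E[A] = 2
E[A²] = Var(A) + (E[A])² = 2.25 + 4 = 6.25
E[Y] = 2*6.25 + 3 = 15.5

15.5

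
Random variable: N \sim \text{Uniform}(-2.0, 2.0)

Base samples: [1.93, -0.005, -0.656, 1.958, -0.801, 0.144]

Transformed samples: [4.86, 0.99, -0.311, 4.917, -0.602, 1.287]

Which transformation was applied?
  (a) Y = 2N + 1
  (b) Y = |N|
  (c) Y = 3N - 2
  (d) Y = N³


Checking option (a) Y = 2N + 1:
  N = 1.93 -> Y = 4.86 ✓
  N = -0.005 -> Y = 0.99 ✓
  N = -0.656 -> Y = -0.311 ✓
All samples match this transformation.

(a) 2N + 1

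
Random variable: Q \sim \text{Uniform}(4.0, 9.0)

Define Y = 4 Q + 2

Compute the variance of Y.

For Y = aQ + b: Var(Y) = a² * Var(Q)
Var(Q) = (9 - 4)^2/12 = 2.0833333
Var(Y) = 4² * 2.0833333 = 16 * 2.0833333 = 33.333333

33.333333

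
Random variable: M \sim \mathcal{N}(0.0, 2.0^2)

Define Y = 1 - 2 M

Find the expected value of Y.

For Y = -2M + 1:
E[Y] = -2 * E[M] + 1
E[M] = 0.0 = 0
E[Y] = -2 * 0 + 1 = 1

1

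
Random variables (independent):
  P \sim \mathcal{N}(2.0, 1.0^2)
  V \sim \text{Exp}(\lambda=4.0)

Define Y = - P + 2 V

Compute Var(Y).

For independent RVs: Var(aX + bY) = a²Var(X) + b²Var(Y)
Var(P) = 1
Var(V) = 0.0625
Var(Y) = (-1)²*1 + 2²*0.0625
= 1*1 + 4*0.0625 = 1.25

1.25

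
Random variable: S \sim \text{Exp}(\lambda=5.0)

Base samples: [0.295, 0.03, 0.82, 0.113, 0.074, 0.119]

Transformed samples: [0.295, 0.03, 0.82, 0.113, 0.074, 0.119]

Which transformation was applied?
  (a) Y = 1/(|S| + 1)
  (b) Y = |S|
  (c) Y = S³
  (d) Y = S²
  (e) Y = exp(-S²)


Checking option (b) Y = |S|:
  S = 0.295 -> Y = 0.295 ✓
  S = 0.03 -> Y = 0.03 ✓
  S = 0.82 -> Y = 0.82 ✓
All samples match this transformation.

(b) |S|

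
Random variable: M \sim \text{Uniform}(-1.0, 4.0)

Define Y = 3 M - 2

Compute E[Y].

For Y = 3M - 2:
E[Y] = 3 * E[M] - 2
E[M] = (-1 + 4)/2 = 1.5
E[Y] = 3 * 1.5 - 2 = 2.5

2.5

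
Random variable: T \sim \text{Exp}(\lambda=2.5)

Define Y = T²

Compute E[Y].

E[T²] = Var(T) + (E[T])² = 0.16 + 0.16 = 0.32

0.32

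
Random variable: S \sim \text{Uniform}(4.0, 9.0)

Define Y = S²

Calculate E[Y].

Using E[X²] = Var(X) + (E[X])²:
E[S] = 6.5
Var(S) = (9 - 4)^2/12 = 2.0833333
E[S²] = 2.0833333 + 6.5² = 2.0833333 + 42.25 = 44.333333

44.333333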